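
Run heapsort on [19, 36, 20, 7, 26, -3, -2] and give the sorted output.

Build heap: [36, 26, 20, 7, 19, -3, -2]
Extract 36: [26, 19, 20, 7, -2, -3, 36]
Extract 26: [20, 19, -3, 7, -2, 26, 36]
Extract 20: [19, 7, -3, -2, 20, 26, 36]
Extract 19: [7, -2, -3, 19, 20, 26, 36]
Extract 7: [-2, -3, 7, 19, 20, 26, 36]
Extract -2: [-3, -2, 7, 19, 20, 26, 36]


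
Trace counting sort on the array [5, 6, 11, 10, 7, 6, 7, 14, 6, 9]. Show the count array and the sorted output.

Count array: [0, 0, 0, 0, 0, 1, 3, 2, 0, 1, 1, 1, 0, 0, 1]
(count[i] = number of elements equal to i)
Cumulative count: [0, 0, 0, 0, 0, 1, 4, 6, 6, 7, 8, 9, 9, 9, 10]
Sorted: [5, 6, 6, 6, 7, 7, 9, 10, 11, 14]


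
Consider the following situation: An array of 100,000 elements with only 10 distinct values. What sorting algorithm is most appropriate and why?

Best choice: 3-way quicksort or Counting sort
Reason: 3-way (Dutch national flag) partitioning groups every copy of the pivot together, so with only d=10 distinct keys quicksort finishes in O(n log d) expected time, which is effectively linear; counting sort runs in O(n + k) where k is the size of the key range (not the number of distinct values), so it is linear when the 10 values are integers drawn from a small known range


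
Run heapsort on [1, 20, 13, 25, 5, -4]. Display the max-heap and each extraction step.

Build heap: [25, 20, 13, 1, 5, -4]
Extract 25: [20, 5, 13, 1, -4, 25]
Extract 20: [13, 5, -4, 1, 20, 25]
Extract 13: [5, 1, -4, 13, 20, 25]
Extract 5: [1, -4, 5, 13, 20, 25]
Extract 1: [-4, 1, 5, 13, 20, 25]


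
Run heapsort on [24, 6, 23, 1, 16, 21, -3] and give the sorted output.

Build heap: [24, 16, 23, 1, 6, 21, -3]
Extract 24: [23, 16, 21, 1, 6, -3, 24]
Extract 23: [21, 16, -3, 1, 6, 23, 24]
Extract 21: [16, 6, -3, 1, 21, 23, 24]
Extract 16: [6, 1, -3, 16, 21, 23, 24]
Extract 6: [1, -3, 6, 16, 21, 23, 24]
Extract 1: [-3, 1, 6, 16, 21, 23, 24]


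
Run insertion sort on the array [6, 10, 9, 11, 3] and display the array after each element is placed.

First element 6 is already 'sorted'
Insert 10: shifted 0 elements -> [6, 10, 9, 11, 3]
Insert 9: shifted 1 elements -> [6, 9, 10, 11, 3]
Insert 11: shifted 0 elements -> [6, 9, 10, 11, 3]
Insert 3: shifted 4 elements -> [3, 6, 9, 10, 11]


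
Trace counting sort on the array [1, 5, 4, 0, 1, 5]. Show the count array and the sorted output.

Count array: [1, 2, 0, 0, 1, 2]
(count[i] = number of elements equal to i)
Cumulative count: [1, 3, 3, 3, 4, 6]
Sorted: [0, 1, 1, 4, 5, 5]


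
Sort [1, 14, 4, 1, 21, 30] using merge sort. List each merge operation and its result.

Divide and conquer:
  Merge [14] + [4] -> [4, 14]
  Merge [1] + [4, 14] -> [1, 4, 14]
  Merge [21] + [30] -> [21, 30]
  Merge [1] + [21, 30] -> [1, 21, 30]
  Merge [1, 4, 14] + [1, 21, 30] -> [1, 1, 4, 14, 21, 30]


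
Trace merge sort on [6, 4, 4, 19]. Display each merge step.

Divide and conquer:
  Merge [6] + [4] -> [4, 6]
  Merge [4] + [19] -> [4, 19]
  Merge [4, 6] + [4, 19] -> [4, 4, 6, 19]


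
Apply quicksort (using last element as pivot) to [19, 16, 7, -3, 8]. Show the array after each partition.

Partition 1: pivot=8 at index 2 -> [7, -3, 8, 16, 19]
Partition 2: pivot=-3 at index 0 -> [-3, 7, 8, 16, 19]
Partition 3: pivot=19 at index 4 -> [-3, 7, 8, 16, 19]


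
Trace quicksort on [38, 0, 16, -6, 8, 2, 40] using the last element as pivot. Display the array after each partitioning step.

Partition 1: pivot=40 at index 6 -> [38, 0, 16, -6, 8, 2, 40]
Partition 2: pivot=2 at index 2 -> [0, -6, 2, 38, 8, 16, 40]
Partition 3: pivot=-6 at index 0 -> [-6, 0, 2, 38, 8, 16, 40]
Partition 4: pivot=16 at index 4 -> [-6, 0, 2, 8, 16, 38, 40]


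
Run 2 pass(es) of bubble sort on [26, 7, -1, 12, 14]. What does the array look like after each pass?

After pass 1: [7, -1, 12, 14, 26] (4 swaps)
After pass 2: [-1, 7, 12, 14, 26] (1 swaps)
Total swaps: 5


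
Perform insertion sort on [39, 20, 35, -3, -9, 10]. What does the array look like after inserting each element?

First element 39 is already 'sorted'
Insert 20: shifted 1 elements -> [20, 39, 35, -3, -9, 10]
Insert 35: shifted 1 elements -> [20, 35, 39, -3, -9, 10]
Insert -3: shifted 3 elements -> [-3, 20, 35, 39, -9, 10]
Insert -9: shifted 4 elements -> [-9, -3, 20, 35, 39, 10]
Insert 10: shifted 3 elements -> [-9, -3, 10, 20, 35, 39]


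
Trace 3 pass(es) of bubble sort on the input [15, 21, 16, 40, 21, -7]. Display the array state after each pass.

After pass 1: [15, 16, 21, 21, -7, 40] (3 swaps)
After pass 2: [15, 16, 21, -7, 21, 40] (1 swaps)
After pass 3: [15, 16, -7, 21, 21, 40] (1 swaps)
Total swaps: 5


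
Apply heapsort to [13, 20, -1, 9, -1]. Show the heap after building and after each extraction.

Build heap: [20, 13, -1, 9, -1]
Extract 20: [13, 9, -1, -1, 20]
Extract 13: [9, -1, -1, 13, 20]
Extract 9: [-1, -1, 9, 13, 20]
Extract -1: [-1, -1, 9, 13, 20]


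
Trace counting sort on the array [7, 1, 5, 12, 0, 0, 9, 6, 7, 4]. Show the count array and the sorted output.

Count array: [2, 1, 0, 0, 1, 1, 1, 2, 0, 1, 0, 0, 1]
(count[i] = number of elements equal to i)
Cumulative count: [2, 3, 3, 3, 4, 5, 6, 8, 8, 9, 9, 9, 10]
Sorted: [0, 0, 1, 4, 5, 6, 7, 7, 9, 12]


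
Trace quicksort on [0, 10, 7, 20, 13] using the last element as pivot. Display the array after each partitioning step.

Partition 1: pivot=13 at index 3 -> [0, 10, 7, 13, 20]
Partition 2: pivot=7 at index 1 -> [0, 7, 10, 13, 20]


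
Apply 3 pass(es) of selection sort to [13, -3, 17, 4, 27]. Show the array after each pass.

Pass 1: Select minimum -3 at index 1, swap -> [-3, 13, 17, 4, 27]
Pass 2: Select minimum 4 at index 3, swap -> [-3, 4, 17, 13, 27]
Pass 3: Select minimum 13 at index 3, swap -> [-3, 4, 13, 17, 27]


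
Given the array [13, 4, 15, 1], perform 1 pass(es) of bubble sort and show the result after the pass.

After pass 1: [4, 13, 1, 15] (2 swaps)
Total swaps: 2


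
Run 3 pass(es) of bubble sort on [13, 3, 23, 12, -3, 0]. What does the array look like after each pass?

After pass 1: [3, 13, 12, -3, 0, 23] (4 swaps)
After pass 2: [3, 12, -3, 0, 13, 23] (3 swaps)
After pass 3: [3, -3, 0, 12, 13, 23] (2 swaps)
Total swaps: 9


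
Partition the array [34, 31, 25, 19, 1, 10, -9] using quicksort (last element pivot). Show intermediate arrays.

Partition 1: pivot=-9 at index 0 -> [-9, 31, 25, 19, 1, 10, 34]
Partition 2: pivot=34 at index 6 -> [-9, 31, 25, 19, 1, 10, 34]
Partition 3: pivot=10 at index 2 -> [-9, 1, 10, 19, 31, 25, 34]
Partition 4: pivot=25 at index 4 -> [-9, 1, 10, 19, 25, 31, 34]


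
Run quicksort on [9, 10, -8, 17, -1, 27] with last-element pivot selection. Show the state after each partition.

Partition 1: pivot=27 at index 5 -> [9, 10, -8, 17, -1, 27]
Partition 2: pivot=-1 at index 1 -> [-8, -1, 9, 17, 10, 27]
Partition 3: pivot=10 at index 3 -> [-8, -1, 9, 10, 17, 27]


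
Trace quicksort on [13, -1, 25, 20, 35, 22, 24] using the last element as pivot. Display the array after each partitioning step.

Partition 1: pivot=24 at index 4 -> [13, -1, 20, 22, 24, 25, 35]
Partition 2: pivot=22 at index 3 -> [13, -1, 20, 22, 24, 25, 35]
Partition 3: pivot=20 at index 2 -> [13, -1, 20, 22, 24, 25, 35]
Partition 4: pivot=-1 at index 0 -> [-1, 13, 20, 22, 24, 25, 35]
Partition 5: pivot=35 at index 6 -> [-1, 13, 20, 22, 24, 25, 35]


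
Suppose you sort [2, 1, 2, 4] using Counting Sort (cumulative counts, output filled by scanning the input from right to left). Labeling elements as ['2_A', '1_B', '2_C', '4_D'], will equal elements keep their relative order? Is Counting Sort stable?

Trace Counting Sort on the labeled array (the key is the number; the letter only tracks identity):
  Counts for values 0..4: [0, 1, 2, 0, 1]
  Cumulative counts: [0, 1, 3, 3, 4]
  Scan right to left: place 4_D at output index 3
  Scan right to left: place 2_C at output index 2
  Scan right to left: place 1_B at output index 0
  Scan right to left: place 2_A at output index 1
  Output: [1_B, 2_A, 2_C, 4_D]
Equal keys:
  value 2: originally 2_A, 2_C; after sorting 2_A, 2_C -> order preserved
All equal keys kept their original relative order. Counting Sort is stable: scanning the input right to left with decreasing cumulative counts places later duplicates at later output positions.
Answer: Stable


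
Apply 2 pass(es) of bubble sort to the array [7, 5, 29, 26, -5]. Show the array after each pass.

After pass 1: [5, 7, 26, -5, 29] (3 swaps)
After pass 2: [5, 7, -5, 26, 29] (1 swaps)
Total swaps: 4


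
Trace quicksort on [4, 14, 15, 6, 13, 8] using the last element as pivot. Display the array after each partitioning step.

Partition 1: pivot=8 at index 2 -> [4, 6, 8, 14, 13, 15]
Partition 2: pivot=6 at index 1 -> [4, 6, 8, 14, 13, 15]
Partition 3: pivot=15 at index 5 -> [4, 6, 8, 14, 13, 15]
Partition 4: pivot=13 at index 3 -> [4, 6, 8, 13, 14, 15]


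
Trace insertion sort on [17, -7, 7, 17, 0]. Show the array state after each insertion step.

First element 17 is already 'sorted'
Insert -7: shifted 1 elements -> [-7, 17, 7, 17, 0]
Insert 7: shifted 1 elements -> [-7, 7, 17, 17, 0]
Insert 17: shifted 0 elements -> [-7, 7, 17, 17, 0]
Insert 0: shifted 3 elements -> [-7, 0, 7, 17, 17]


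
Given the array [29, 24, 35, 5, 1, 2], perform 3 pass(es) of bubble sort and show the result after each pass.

After pass 1: [24, 29, 5, 1, 2, 35] (4 swaps)
After pass 2: [24, 5, 1, 2, 29, 35] (3 swaps)
After pass 3: [5, 1, 2, 24, 29, 35] (3 swaps)
Total swaps: 10


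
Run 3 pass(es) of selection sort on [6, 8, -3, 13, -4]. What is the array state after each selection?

Pass 1: Select minimum -4 at index 4, swap -> [-4, 8, -3, 13, 6]
Pass 2: Select minimum -3 at index 2, swap -> [-4, -3, 8, 13, 6]
Pass 3: Select minimum 6 at index 4, swap -> [-4, -3, 6, 13, 8]


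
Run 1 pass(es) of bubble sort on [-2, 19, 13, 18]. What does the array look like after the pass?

After pass 1: [-2, 13, 18, 19] (2 swaps)
Total swaps: 2


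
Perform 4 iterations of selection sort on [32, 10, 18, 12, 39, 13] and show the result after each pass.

Pass 1: Select minimum 10 at index 1, swap -> [10, 32, 18, 12, 39, 13]
Pass 2: Select minimum 12 at index 3, swap -> [10, 12, 18, 32, 39, 13]
Pass 3: Select minimum 13 at index 5, swap -> [10, 12, 13, 32, 39, 18]
Pass 4: Select minimum 18 at index 5, swap -> [10, 12, 13, 18, 39, 32]


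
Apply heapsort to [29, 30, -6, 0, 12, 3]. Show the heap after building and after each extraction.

Build heap: [30, 29, 3, 0, 12, -6]
Extract 30: [29, 12, 3, 0, -6, 30]
Extract 29: [12, 0, 3, -6, 29, 30]
Extract 12: [3, 0, -6, 12, 29, 30]
Extract 3: [0, -6, 3, 12, 29, 30]
Extract 0: [-6, 0, 3, 12, 29, 30]


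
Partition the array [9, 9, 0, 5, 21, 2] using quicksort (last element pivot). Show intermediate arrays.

Partition 1: pivot=2 at index 1 -> [0, 2, 9, 5, 21, 9]
Partition 2: pivot=9 at index 4 -> [0, 2, 9, 5, 9, 21]
Partition 3: pivot=5 at index 2 -> [0, 2, 5, 9, 9, 21]


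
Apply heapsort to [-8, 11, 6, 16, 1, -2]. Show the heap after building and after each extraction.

Build heap: [16, 11, 6, -8, 1, -2]
Extract 16: [11, 1, 6, -8, -2, 16]
Extract 11: [6, 1, -2, -8, 11, 16]
Extract 6: [1, -8, -2, 6, 11, 16]
Extract 1: [-2, -8, 1, 6, 11, 16]
Extract -2: [-8, -2, 1, 6, 11, 16]


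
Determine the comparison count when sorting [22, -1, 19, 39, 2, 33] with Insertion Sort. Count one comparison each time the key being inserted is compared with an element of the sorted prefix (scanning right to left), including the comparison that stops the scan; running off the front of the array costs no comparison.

Insert -1: 22 > -1 (shift), reached front = 1 comparison(s) -> [-1, 22, 19, 39, 2, 33]
Insert 19: 22 > 19 (shift), -1 <= 19 (stop) = 2 comparison(s) -> [-1, 19, 22, 39, 2, 33]
Insert 39: 22 <= 39 (stop) = 1 comparison(s) -> [-1, 19, 22, 39, 2, 33]
Insert 2: 39 > 2 (shift), 22 > 2 (shift), 19 > 2 (shift), -1 <= 2 (stop) = 4 comparison(s) -> [-1, 2, 19, 22, 39, 33]
Insert 33: 39 > 33 (shift), 22 <= 33 (stop) = 2 comparison(s) -> [-1, 2, 19, 22, 33, 39]
Total comparisons: 1 + 2 + 1 + 4 + 2 = 10


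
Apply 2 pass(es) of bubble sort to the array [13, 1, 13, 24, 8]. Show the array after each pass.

After pass 1: [1, 13, 13, 8, 24] (2 swaps)
After pass 2: [1, 13, 8, 13, 24] (1 swaps)
Total swaps: 3


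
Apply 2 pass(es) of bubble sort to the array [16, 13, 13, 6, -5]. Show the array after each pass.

After pass 1: [13, 13, 6, -5, 16] (4 swaps)
After pass 2: [13, 6, -5, 13, 16] (2 swaps)
Total swaps: 6


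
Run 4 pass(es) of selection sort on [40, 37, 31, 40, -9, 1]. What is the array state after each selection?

Pass 1: Select minimum -9 at index 4, swap -> [-9, 37, 31, 40, 40, 1]
Pass 2: Select minimum 1 at index 5, swap -> [-9, 1, 31, 40, 40, 37]
Pass 3: Select minimum 31 at index 2, swap -> [-9, 1, 31, 40, 40, 37]
Pass 4: Select minimum 37 at index 5, swap -> [-9, 1, 31, 37, 40, 40]


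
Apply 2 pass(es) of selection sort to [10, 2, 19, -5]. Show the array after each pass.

Pass 1: Select minimum -5 at index 3, swap -> [-5, 2, 19, 10]
Pass 2: Select minimum 2 at index 1, swap -> [-5, 2, 19, 10]


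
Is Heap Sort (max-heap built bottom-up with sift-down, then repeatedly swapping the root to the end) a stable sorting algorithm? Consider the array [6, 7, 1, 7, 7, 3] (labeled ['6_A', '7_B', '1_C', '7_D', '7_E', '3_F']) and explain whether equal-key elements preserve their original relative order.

Trace Heap Sort on the labeled array (the key is the number; the letter only tracks identity):
  Build max-heap: [7_B, 7_D, 3_F, 6_A, 7_E, 1_C]
  Swap root 7_B to index 5, re-heapify first 5 -> [7_D, 7_E, 3_F, 6_A, 1_C, 7_B]
  Swap root 7_D to index 4, re-heapify first 4 -> [7_E, 6_A, 3_F, 1_C, 7_D, 7_B]
  Swap root 7_E to index 3, re-heapify first 3 -> [6_A, 1_C, 3_F, 7_E, 7_D, 7_B]
  Swap root 6_A to index 2, re-heapify first 2 -> [3_F, 1_C, 6_A, 7_E, 7_D, 7_B]
  Swap root 3_F to index 1, re-heapify first 1 -> [1_C, 3_F, 6_A, 7_E, 7_D, 7_B]
Final order: [1_C, 3_F, 6_A, 7_E, 7_D, 7_B]
Equal keys:
  value 7: originally 7_B, 7_D, 7_E; after sorting 7_E, 7_D, 7_B -> order changed
Equal keys were reordered, so Heap Sort is not stable: heap construction and root-to-end swaps move elements without regard to the original order of equal keys. (One such input is enough; an unstable sort may happen to preserve order on other inputs, but it gives no guarantee.)
Answer: Not stable


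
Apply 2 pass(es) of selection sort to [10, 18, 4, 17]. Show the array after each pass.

Pass 1: Select minimum 4 at index 2, swap -> [4, 18, 10, 17]
Pass 2: Select minimum 10 at index 2, swap -> [4, 10, 18, 17]


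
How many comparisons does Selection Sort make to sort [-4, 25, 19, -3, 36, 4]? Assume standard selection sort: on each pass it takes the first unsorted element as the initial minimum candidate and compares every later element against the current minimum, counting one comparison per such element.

Pass 1: scan indices 1..5 for the minimum = 5 comparison(s); min is -4, place at index 0 -> [-4, 25, 19, -3, 36, 4]
Pass 2: scan indices 2..5 for the minimum = 4 comparison(s); min is -3, place at index 1 -> [-4, -3, 19, 25, 36, 4]
Pass 3: scan indices 3..5 for the minimum = 3 comparison(s); min is 4, place at index 2 -> [-4, -3, 4, 25, 36, 19]
Pass 4: scan indices 4..5 for the minimum = 2 comparison(s); min is 19, place at index 3 -> [-4, -3, 4, 19, 36, 25]
Pass 5: scan indices 5..5 for the minimum = 1 comparison(s); min is 25, place at index 4 -> [-4, -3, 4, 19, 25, 36]
Selection sort always scans the whole unsorted suffix, so the count is (n-1) + (n-2) + ... + 1 = n(n-1)/2 = 6*5/2 = 15 regardless of the input order.
Total comparisons: 5 + 4 + 3 + 2 + 1 = 15


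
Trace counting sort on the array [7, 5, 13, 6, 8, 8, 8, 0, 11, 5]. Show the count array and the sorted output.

Count array: [1, 0, 0, 0, 0, 2, 1, 1, 3, 0, 0, 1, 0, 1]
(count[i] = number of elements equal to i)
Cumulative count: [1, 1, 1, 1, 1, 3, 4, 5, 8, 8, 8, 9, 9, 10]
Sorted: [0, 5, 5, 6, 7, 8, 8, 8, 11, 13]


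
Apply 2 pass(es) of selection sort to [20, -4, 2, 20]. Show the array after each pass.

Pass 1: Select minimum -4 at index 1, swap -> [-4, 20, 2, 20]
Pass 2: Select minimum 2 at index 2, swap -> [-4, 2, 20, 20]


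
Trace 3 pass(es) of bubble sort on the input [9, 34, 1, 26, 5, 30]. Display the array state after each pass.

After pass 1: [9, 1, 26, 5, 30, 34] (4 swaps)
After pass 2: [1, 9, 5, 26, 30, 34] (2 swaps)
After pass 3: [1, 5, 9, 26, 30, 34] (1 swaps)
Total swaps: 7


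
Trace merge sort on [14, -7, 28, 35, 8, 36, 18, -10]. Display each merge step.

Divide and conquer:
  Merge [14] + [-7] -> [-7, 14]
  Merge [28] + [35] -> [28, 35]
  Merge [-7, 14] + [28, 35] -> [-7, 14, 28, 35]
  Merge [8] + [36] -> [8, 36]
  Merge [18] + [-10] -> [-10, 18]
  Merge [8, 36] + [-10, 18] -> [-10, 8, 18, 36]
  Merge [-7, 14, 28, 35] + [-10, 8, 18, 36] -> [-10, -7, 8, 14, 18, 28, 35, 36]


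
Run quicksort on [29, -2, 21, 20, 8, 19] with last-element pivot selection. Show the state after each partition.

Partition 1: pivot=19 at index 2 -> [-2, 8, 19, 20, 29, 21]
Partition 2: pivot=8 at index 1 -> [-2, 8, 19, 20, 29, 21]
Partition 3: pivot=21 at index 4 -> [-2, 8, 19, 20, 21, 29]


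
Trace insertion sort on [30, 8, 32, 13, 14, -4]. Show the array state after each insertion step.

First element 30 is already 'sorted'
Insert 8: shifted 1 elements -> [8, 30, 32, 13, 14, -4]
Insert 32: shifted 0 elements -> [8, 30, 32, 13, 14, -4]
Insert 13: shifted 2 elements -> [8, 13, 30, 32, 14, -4]
Insert 14: shifted 2 elements -> [8, 13, 14, 30, 32, -4]
Insert -4: shifted 5 elements -> [-4, 8, 13, 14, 30, 32]


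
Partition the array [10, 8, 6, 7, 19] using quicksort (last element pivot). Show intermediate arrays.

Partition 1: pivot=19 at index 4 -> [10, 8, 6, 7, 19]
Partition 2: pivot=7 at index 1 -> [6, 7, 10, 8, 19]
Partition 3: pivot=8 at index 2 -> [6, 7, 8, 10, 19]


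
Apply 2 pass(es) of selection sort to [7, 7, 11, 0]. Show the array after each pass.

Pass 1: Select minimum 0 at index 3, swap -> [0, 7, 11, 7]
Pass 2: Select minimum 7 at index 1, swap -> [0, 7, 11, 7]


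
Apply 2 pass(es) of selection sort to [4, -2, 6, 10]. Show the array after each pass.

Pass 1: Select minimum -2 at index 1, swap -> [-2, 4, 6, 10]
Pass 2: Select minimum 4 at index 1, swap -> [-2, 4, 6, 10]


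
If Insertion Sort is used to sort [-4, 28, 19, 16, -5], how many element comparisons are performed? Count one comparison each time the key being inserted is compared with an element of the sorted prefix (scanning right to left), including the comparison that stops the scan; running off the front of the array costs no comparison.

Insert 28: -4 <= 28 (stop) = 1 comparison(s) -> [-4, 28, 19, 16, -5]
Insert 19: 28 > 19 (shift), -4 <= 19 (stop) = 2 comparison(s) -> [-4, 19, 28, 16, -5]
Insert 16: 28 > 16 (shift), 19 > 16 (shift), -4 <= 16 (stop) = 3 comparison(s) -> [-4, 16, 19, 28, -5]
Insert -5: 28 > -5 (shift), 19 > -5 (shift), 16 > -5 (shift), -4 > -5 (shift), reached front = 4 comparison(s) -> [-5, -4, 16, 19, 28]
Total comparisons: 1 + 2 + 3 + 4 = 10


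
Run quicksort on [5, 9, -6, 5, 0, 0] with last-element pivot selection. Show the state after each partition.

Partition 1: pivot=0 at index 2 -> [-6, 0, 0, 5, 9, 5]
Partition 2: pivot=0 at index 1 -> [-6, 0, 0, 5, 9, 5]
Partition 3: pivot=5 at index 4 -> [-6, 0, 0, 5, 5, 9]


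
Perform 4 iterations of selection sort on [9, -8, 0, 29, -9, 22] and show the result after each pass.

Pass 1: Select minimum -9 at index 4, swap -> [-9, -8, 0, 29, 9, 22]
Pass 2: Select minimum -8 at index 1, swap -> [-9, -8, 0, 29, 9, 22]
Pass 3: Select minimum 0 at index 2, swap -> [-9, -8, 0, 29, 9, 22]
Pass 4: Select minimum 9 at index 4, swap -> [-9, -8, 0, 9, 29, 22]


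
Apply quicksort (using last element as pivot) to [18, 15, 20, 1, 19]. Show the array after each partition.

Partition 1: pivot=19 at index 3 -> [18, 15, 1, 19, 20]
Partition 2: pivot=1 at index 0 -> [1, 15, 18, 19, 20]
Partition 3: pivot=18 at index 2 -> [1, 15, 18, 19, 20]


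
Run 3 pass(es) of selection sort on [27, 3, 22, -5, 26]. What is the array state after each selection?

Pass 1: Select minimum -5 at index 3, swap -> [-5, 3, 22, 27, 26]
Pass 2: Select minimum 3 at index 1, swap -> [-5, 3, 22, 27, 26]
Pass 3: Select minimum 22 at index 2, swap -> [-5, 3, 22, 27, 26]


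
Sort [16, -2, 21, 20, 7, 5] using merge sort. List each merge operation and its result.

Divide and conquer:
  Merge [-2] + [21] -> [-2, 21]
  Merge [16] + [-2, 21] -> [-2, 16, 21]
  Merge [7] + [5] -> [5, 7]
  Merge [20] + [5, 7] -> [5, 7, 20]
  Merge [-2, 16, 21] + [5, 7, 20] -> [-2, 5, 7, 16, 20, 21]


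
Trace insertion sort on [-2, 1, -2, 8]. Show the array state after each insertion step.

First element -2 is already 'sorted'
Insert 1: shifted 0 elements -> [-2, 1, -2, 8]
Insert -2: shifted 1 elements -> [-2, -2, 1, 8]
Insert 8: shifted 0 elements -> [-2, -2, 1, 8]


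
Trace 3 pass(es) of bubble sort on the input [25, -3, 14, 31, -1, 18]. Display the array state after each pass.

After pass 1: [-3, 14, 25, -1, 18, 31] (4 swaps)
After pass 2: [-3, 14, -1, 18, 25, 31] (2 swaps)
After pass 3: [-3, -1, 14, 18, 25, 31] (1 swaps)
Total swaps: 7


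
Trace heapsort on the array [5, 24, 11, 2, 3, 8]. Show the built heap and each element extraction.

Build heap: [24, 5, 11, 2, 3, 8]
Extract 24: [11, 5, 8, 2, 3, 24]
Extract 11: [8, 5, 3, 2, 11, 24]
Extract 8: [5, 2, 3, 8, 11, 24]
Extract 5: [3, 2, 5, 8, 11, 24]
Extract 3: [2, 3, 5, 8, 11, 24]


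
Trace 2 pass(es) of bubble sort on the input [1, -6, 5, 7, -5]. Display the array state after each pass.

After pass 1: [-6, 1, 5, -5, 7] (2 swaps)
After pass 2: [-6, 1, -5, 5, 7] (1 swaps)
Total swaps: 3


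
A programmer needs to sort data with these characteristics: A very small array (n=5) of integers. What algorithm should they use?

Best choice: Insertion sort
Reason: For tiny inputs the O(n^2) overhead is negligible and insertion sort has minimal constant factors


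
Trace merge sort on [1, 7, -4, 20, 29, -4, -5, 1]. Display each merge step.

Divide and conquer:
  Merge [1] + [7] -> [1, 7]
  Merge [-4] + [20] -> [-4, 20]
  Merge [1, 7] + [-4, 20] -> [-4, 1, 7, 20]
  Merge [29] + [-4] -> [-4, 29]
  Merge [-5] + [1] -> [-5, 1]
  Merge [-4, 29] + [-5, 1] -> [-5, -4, 1, 29]
  Merge [-4, 1, 7, 20] + [-5, -4, 1, 29] -> [-5, -4, -4, 1, 1, 7, 20, 29]


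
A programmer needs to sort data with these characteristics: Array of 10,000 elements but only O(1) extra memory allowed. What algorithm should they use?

Best choice: Heapsort
Reason: Heapsort rearranges the array in place using O(1) auxiliary space and still guarantees O(n log n) time; quicksort partitions in place but needs Theta(log n) stack space for recursion (O(n) in the worst case), and mergesort requires O(n) auxiliary space


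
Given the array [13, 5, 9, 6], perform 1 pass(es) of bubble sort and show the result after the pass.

After pass 1: [5, 9, 6, 13] (3 swaps)
Total swaps: 3


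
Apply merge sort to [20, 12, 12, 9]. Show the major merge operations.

Divide and conquer:
  Merge [20] + [12] -> [12, 20]
  Merge [12] + [9] -> [9, 12]
  Merge [12, 20] + [9, 12] -> [9, 12, 12, 20]


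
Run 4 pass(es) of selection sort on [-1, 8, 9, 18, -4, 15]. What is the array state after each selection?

Pass 1: Select minimum -4 at index 4, swap -> [-4, 8, 9, 18, -1, 15]
Pass 2: Select minimum -1 at index 4, swap -> [-4, -1, 9, 18, 8, 15]
Pass 3: Select minimum 8 at index 4, swap -> [-4, -1, 8, 18, 9, 15]
Pass 4: Select minimum 9 at index 4, swap -> [-4, -1, 8, 9, 18, 15]


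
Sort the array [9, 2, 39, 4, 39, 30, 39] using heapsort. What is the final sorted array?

Build heap: [39, 9, 39, 4, 2, 30, 39]
Extract 39: [39, 9, 39, 4, 2, 30, 39]
Extract 39: [39, 9, 30, 4, 2, 39, 39]
Extract 39: [30, 9, 2, 4, 39, 39, 39]
Extract 30: [9, 4, 2, 30, 39, 39, 39]
Extract 9: [4, 2, 9, 30, 39, 39, 39]
Extract 4: [2, 4, 9, 30, 39, 39, 39]


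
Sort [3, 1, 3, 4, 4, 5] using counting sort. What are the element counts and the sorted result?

Count array: [0, 1, 0, 2, 2, 1]
(count[i] = number of elements equal to i)
Cumulative count: [0, 1, 1, 3, 5, 6]
Sorted: [1, 3, 3, 4, 4, 5]


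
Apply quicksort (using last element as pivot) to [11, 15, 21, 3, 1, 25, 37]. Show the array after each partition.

Partition 1: pivot=37 at index 6 -> [11, 15, 21, 3, 1, 25, 37]
Partition 2: pivot=25 at index 5 -> [11, 15, 21, 3, 1, 25, 37]
Partition 3: pivot=1 at index 0 -> [1, 15, 21, 3, 11, 25, 37]
Partition 4: pivot=11 at index 2 -> [1, 3, 11, 15, 21, 25, 37]
Partition 5: pivot=21 at index 4 -> [1, 3, 11, 15, 21, 25, 37]


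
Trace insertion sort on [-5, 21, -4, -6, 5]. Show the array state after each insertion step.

First element -5 is already 'sorted'
Insert 21: shifted 0 elements -> [-5, 21, -4, -6, 5]
Insert -4: shifted 1 elements -> [-5, -4, 21, -6, 5]
Insert -6: shifted 3 elements -> [-6, -5, -4, 21, 5]
Insert 5: shifted 1 elements -> [-6, -5, -4, 5, 21]


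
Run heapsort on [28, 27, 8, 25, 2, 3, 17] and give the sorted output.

Build heap: [28, 27, 17, 25, 2, 3, 8]
Extract 28: [27, 25, 17, 8, 2, 3, 28]
Extract 27: [25, 8, 17, 3, 2, 27, 28]
Extract 25: [17, 8, 2, 3, 25, 27, 28]
Extract 17: [8, 3, 2, 17, 25, 27, 28]
Extract 8: [3, 2, 8, 17, 25, 27, 28]
Extract 3: [2, 3, 8, 17, 25, 27, 28]


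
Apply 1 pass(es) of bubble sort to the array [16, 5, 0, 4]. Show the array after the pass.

After pass 1: [5, 0, 4, 16] (3 swaps)
Total swaps: 3


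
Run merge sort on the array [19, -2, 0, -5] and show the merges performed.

Divide and conquer:
  Merge [19] + [-2] -> [-2, 19]
  Merge [0] + [-5] -> [-5, 0]
  Merge [-2, 19] + [-5, 0] -> [-5, -2, 0, 19]


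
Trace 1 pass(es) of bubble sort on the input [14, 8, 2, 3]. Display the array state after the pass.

After pass 1: [8, 2, 3, 14] (3 swaps)
Total swaps: 3


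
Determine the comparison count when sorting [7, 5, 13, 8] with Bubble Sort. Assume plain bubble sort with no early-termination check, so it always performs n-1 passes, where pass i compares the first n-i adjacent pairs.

Pass 1: compare adjacent pairs (0,1)..(2,3) = 3 comparison(s), 2 swap(s) -> [5, 7, 8, 13]
Pass 2: compare adjacent pairs (0,1)..(1,2) = 2 comparison(s), 0 swap(s) -> [5, 7, 8, 13]
Pass 3: compare adjacent pairs (0,1)..(0,1) = 1 comparison(s), 0 swap(s) -> [5, 7, 8, 13]
Total comparisons: 3 + 2 + 1 = 6


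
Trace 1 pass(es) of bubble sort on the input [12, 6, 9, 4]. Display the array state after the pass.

After pass 1: [6, 9, 4, 12] (3 swaps)
Total swaps: 3


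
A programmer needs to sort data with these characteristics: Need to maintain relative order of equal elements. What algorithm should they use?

Best choice: Merge sort or Insertion sort
Reason: Both are stable; quicksort and heapsort are not stable


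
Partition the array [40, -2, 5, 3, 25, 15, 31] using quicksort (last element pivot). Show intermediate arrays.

Partition 1: pivot=31 at index 5 -> [-2, 5, 3, 25, 15, 31, 40]
Partition 2: pivot=15 at index 3 -> [-2, 5, 3, 15, 25, 31, 40]
Partition 3: pivot=3 at index 1 -> [-2, 3, 5, 15, 25, 31, 40]


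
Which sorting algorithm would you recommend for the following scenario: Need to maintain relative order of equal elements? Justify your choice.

Best choice: Merge sort or Insertion sort
Reason: Both are stable; quicksort and heapsort are not stable


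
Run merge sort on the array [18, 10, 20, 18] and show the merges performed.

Divide and conquer:
  Merge [18] + [10] -> [10, 18]
  Merge [20] + [18] -> [18, 20]
  Merge [10, 18] + [18, 20] -> [10, 18, 18, 20]


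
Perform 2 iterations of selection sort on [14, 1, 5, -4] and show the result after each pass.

Pass 1: Select minimum -4 at index 3, swap -> [-4, 1, 5, 14]
Pass 2: Select minimum 1 at index 1, swap -> [-4, 1, 5, 14]


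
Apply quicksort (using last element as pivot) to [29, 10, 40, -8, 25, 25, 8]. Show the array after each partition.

Partition 1: pivot=8 at index 1 -> [-8, 8, 40, 29, 25, 25, 10]
Partition 2: pivot=10 at index 2 -> [-8, 8, 10, 29, 25, 25, 40]
Partition 3: pivot=40 at index 6 -> [-8, 8, 10, 29, 25, 25, 40]
Partition 4: pivot=25 at index 4 -> [-8, 8, 10, 25, 25, 29, 40]


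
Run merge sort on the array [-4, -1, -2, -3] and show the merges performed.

Divide and conquer:
  Merge [-4] + [-1] -> [-4, -1]
  Merge [-2] + [-3] -> [-3, -2]
  Merge [-4, -1] + [-3, -2] -> [-4, -3, -2, -1]


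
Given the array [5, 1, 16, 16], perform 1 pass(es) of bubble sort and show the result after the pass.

After pass 1: [1, 5, 16, 16] (1 swaps)
Total swaps: 1


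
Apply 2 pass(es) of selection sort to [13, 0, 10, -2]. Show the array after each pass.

Pass 1: Select minimum -2 at index 3, swap -> [-2, 0, 10, 13]
Pass 2: Select minimum 0 at index 1, swap -> [-2, 0, 10, 13]


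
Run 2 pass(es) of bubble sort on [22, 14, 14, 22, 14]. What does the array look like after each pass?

After pass 1: [14, 14, 22, 14, 22] (3 swaps)
After pass 2: [14, 14, 14, 22, 22] (1 swaps)
Total swaps: 4


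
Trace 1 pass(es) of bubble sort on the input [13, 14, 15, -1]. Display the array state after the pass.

After pass 1: [13, 14, -1, 15] (1 swaps)
Total swaps: 1


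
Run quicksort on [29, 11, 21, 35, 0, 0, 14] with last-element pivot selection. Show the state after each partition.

Partition 1: pivot=14 at index 3 -> [11, 0, 0, 14, 29, 21, 35]
Partition 2: pivot=0 at index 1 -> [0, 0, 11, 14, 29, 21, 35]
Partition 3: pivot=35 at index 6 -> [0, 0, 11, 14, 29, 21, 35]
Partition 4: pivot=21 at index 4 -> [0, 0, 11, 14, 21, 29, 35]


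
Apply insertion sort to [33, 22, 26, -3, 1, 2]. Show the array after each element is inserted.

First element 33 is already 'sorted'
Insert 22: shifted 1 elements -> [22, 33, 26, -3, 1, 2]
Insert 26: shifted 1 elements -> [22, 26, 33, -3, 1, 2]
Insert -3: shifted 3 elements -> [-3, 22, 26, 33, 1, 2]
Insert 1: shifted 3 elements -> [-3, 1, 22, 26, 33, 2]
Insert 2: shifted 3 elements -> [-3, 1, 2, 22, 26, 33]


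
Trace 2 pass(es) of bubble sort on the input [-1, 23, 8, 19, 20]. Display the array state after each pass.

After pass 1: [-1, 8, 19, 20, 23] (3 swaps)
After pass 2: [-1, 8, 19, 20, 23] (0 swaps)
Total swaps: 3


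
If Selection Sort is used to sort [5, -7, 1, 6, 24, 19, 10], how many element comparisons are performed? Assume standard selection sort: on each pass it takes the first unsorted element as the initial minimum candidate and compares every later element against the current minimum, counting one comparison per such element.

Pass 1: scan indices 1..6 for the minimum = 6 comparison(s); min is -7, place at index 0 -> [-7, 5, 1, 6, 24, 19, 10]
Pass 2: scan indices 2..6 for the minimum = 5 comparison(s); min is 1, place at index 1 -> [-7, 1, 5, 6, 24, 19, 10]
Pass 3: scan indices 3..6 for the minimum = 4 comparison(s); min is 5, place at index 2 -> [-7, 1, 5, 6, 24, 19, 10]
Pass 4: scan indices 4..6 for the minimum = 3 comparison(s); min is 6, place at index 3 -> [-7, 1, 5, 6, 24, 19, 10]
Pass 5: scan indices 5..6 for the minimum = 2 comparison(s); min is 10, place at index 4 -> [-7, 1, 5, 6, 10, 19, 24]
Pass 6: scan indices 6..6 for the minimum = 1 comparison(s); min is 19, place at index 5 -> [-7, 1, 5, 6, 10, 19, 24]
Selection sort always scans the whole unsorted suffix, so the count is (n-1) + (n-2) + ... + 1 = n(n-1)/2 = 7*6/2 = 21 regardless of the input order.
Total comparisons: 6 + 5 + 4 + 3 + 2 + 1 = 21


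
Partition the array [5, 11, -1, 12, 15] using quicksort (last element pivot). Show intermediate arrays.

Partition 1: pivot=15 at index 4 -> [5, 11, -1, 12, 15]
Partition 2: pivot=12 at index 3 -> [5, 11, -1, 12, 15]
Partition 3: pivot=-1 at index 0 -> [-1, 11, 5, 12, 15]
Partition 4: pivot=5 at index 1 -> [-1, 5, 11, 12, 15]


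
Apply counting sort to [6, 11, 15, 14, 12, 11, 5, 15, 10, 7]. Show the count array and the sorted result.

Count array: [0, 0, 0, 0, 0, 1, 1, 1, 0, 0, 1, 2, 1, 0, 1, 2]
(count[i] = number of elements equal to i)
Cumulative count: [0, 0, 0, 0, 0, 1, 2, 3, 3, 3, 4, 6, 7, 7, 8, 10]
Sorted: [5, 6, 7, 10, 11, 11, 12, 14, 15, 15]


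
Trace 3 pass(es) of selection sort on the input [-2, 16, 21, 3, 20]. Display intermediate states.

Pass 1: Select minimum -2 at index 0, swap -> [-2, 16, 21, 3, 20]
Pass 2: Select minimum 3 at index 3, swap -> [-2, 3, 21, 16, 20]
Pass 3: Select minimum 16 at index 3, swap -> [-2, 3, 16, 21, 20]


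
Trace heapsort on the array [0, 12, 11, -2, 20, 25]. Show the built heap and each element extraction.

Build heap: [25, 20, 11, -2, 12, 0]
Extract 25: [20, 12, 11, -2, 0, 25]
Extract 20: [12, 0, 11, -2, 20, 25]
Extract 12: [11, 0, -2, 12, 20, 25]
Extract 11: [0, -2, 11, 12, 20, 25]
Extract 0: [-2, 0, 11, 12, 20, 25]


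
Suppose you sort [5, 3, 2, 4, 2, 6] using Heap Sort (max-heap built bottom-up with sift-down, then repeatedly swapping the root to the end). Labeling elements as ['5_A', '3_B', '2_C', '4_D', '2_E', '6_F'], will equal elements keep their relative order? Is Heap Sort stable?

Trace Heap Sort on the labeled array (the key is the number; the letter only tracks identity):
  Build max-heap: [6_F, 4_D, 5_A, 3_B, 2_E, 2_C]
  Swap root 6_F to index 5, re-heapify first 5 -> [5_A, 4_D, 2_C, 3_B, 2_E, 6_F]
  Swap root 5_A to index 4, re-heapify first 4 -> [4_D, 3_B, 2_C, 2_E, 5_A, 6_F]
  Swap root 4_D to index 3, re-heapify first 3 -> [3_B, 2_E, 2_C, 4_D, 5_A, 6_F]
  Swap root 3_B to index 2, re-heapify first 2 -> [2_C, 2_E, 3_B, 4_D, 5_A, 6_F]
  Swap root 2_C to index 1, re-heapify first 1 -> [2_E, 2_C, 3_B, 4_D, 5_A, 6_F]
Final order: [2_E, 2_C, 3_B, 4_D, 5_A, 6_F]
Equal keys:
  value 2: originally 2_C, 2_E; after sorting 2_E, 2_C -> order changed
Equal keys were reordered, so Heap Sort is not stable: heap construction and root-to-end swaps move elements without regard to the original order of equal keys. (One such input is enough; an unstable sort may happen to preserve order on other inputs, but it gives no guarantee.)
Answer: Not stable


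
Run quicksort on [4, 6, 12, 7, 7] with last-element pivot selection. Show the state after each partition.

Partition 1: pivot=7 at index 3 -> [4, 6, 7, 7, 12]
Partition 2: pivot=7 at index 2 -> [4, 6, 7, 7, 12]
Partition 3: pivot=6 at index 1 -> [4, 6, 7, 7, 12]


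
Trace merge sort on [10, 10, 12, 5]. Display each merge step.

Divide and conquer:
  Merge [10] + [10] -> [10, 10]
  Merge [12] + [5] -> [5, 12]
  Merge [10, 10] + [5, 12] -> [5, 10, 10, 12]


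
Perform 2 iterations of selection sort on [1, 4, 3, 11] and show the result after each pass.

Pass 1: Select minimum 1 at index 0, swap -> [1, 4, 3, 11]
Pass 2: Select minimum 3 at index 2, swap -> [1, 3, 4, 11]


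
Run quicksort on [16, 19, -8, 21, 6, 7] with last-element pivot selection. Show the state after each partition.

Partition 1: pivot=7 at index 2 -> [-8, 6, 7, 21, 19, 16]
Partition 2: pivot=6 at index 1 -> [-8, 6, 7, 21, 19, 16]
Partition 3: pivot=16 at index 3 -> [-8, 6, 7, 16, 19, 21]
Partition 4: pivot=21 at index 5 -> [-8, 6, 7, 16, 19, 21]


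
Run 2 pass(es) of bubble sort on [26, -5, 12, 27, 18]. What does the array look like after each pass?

After pass 1: [-5, 12, 26, 18, 27] (3 swaps)
After pass 2: [-5, 12, 18, 26, 27] (1 swaps)
Total swaps: 4


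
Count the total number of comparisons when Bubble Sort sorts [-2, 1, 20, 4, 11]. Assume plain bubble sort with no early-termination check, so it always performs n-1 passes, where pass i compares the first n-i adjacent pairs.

Pass 1: compare adjacent pairs (0,1)..(3,4) = 4 comparison(s), 2 swap(s) -> [-2, 1, 4, 11, 20]
Pass 2: compare adjacent pairs (0,1)..(2,3) = 3 comparison(s), 0 swap(s) -> [-2, 1, 4, 11, 20]
Pass 3: compare adjacent pairs (0,1)..(1,2) = 2 comparison(s), 0 swap(s) -> [-2, 1, 4, 11, 20]
Pass 4: compare adjacent pairs (0,1)..(0,1) = 1 comparison(s), 0 swap(s) -> [-2, 1, 4, 11, 20]
Total comparisons: 4 + 3 + 2 + 1 = 10


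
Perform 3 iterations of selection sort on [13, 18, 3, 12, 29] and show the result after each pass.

Pass 1: Select minimum 3 at index 2, swap -> [3, 18, 13, 12, 29]
Pass 2: Select minimum 12 at index 3, swap -> [3, 12, 13, 18, 29]
Pass 3: Select minimum 13 at index 2, swap -> [3, 12, 13, 18, 29]


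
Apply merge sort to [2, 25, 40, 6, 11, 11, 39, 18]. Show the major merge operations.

Divide and conquer:
  Merge [2] + [25] -> [2, 25]
  Merge [40] + [6] -> [6, 40]
  Merge [2, 25] + [6, 40] -> [2, 6, 25, 40]
  Merge [11] + [11] -> [11, 11]
  Merge [39] + [18] -> [18, 39]
  Merge [11, 11] + [18, 39] -> [11, 11, 18, 39]
  Merge [2, 6, 25, 40] + [11, 11, 18, 39] -> [2, 6, 11, 11, 18, 25, 39, 40]


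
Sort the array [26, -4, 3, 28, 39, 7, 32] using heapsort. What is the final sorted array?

Build heap: [39, 28, 32, 26, -4, 7, 3]
Extract 39: [32, 28, 7, 26, -4, 3, 39]
Extract 32: [28, 26, 7, 3, -4, 32, 39]
Extract 28: [26, 3, 7, -4, 28, 32, 39]
Extract 26: [7, 3, -4, 26, 28, 32, 39]
Extract 7: [3, -4, 7, 26, 28, 32, 39]
Extract 3: [-4, 3, 7, 26, 28, 32, 39]


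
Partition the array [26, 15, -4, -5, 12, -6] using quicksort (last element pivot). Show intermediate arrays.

Partition 1: pivot=-6 at index 0 -> [-6, 15, -4, -5, 12, 26]
Partition 2: pivot=26 at index 5 -> [-6, 15, -4, -5, 12, 26]
Partition 3: pivot=12 at index 3 -> [-6, -4, -5, 12, 15, 26]
Partition 4: pivot=-5 at index 1 -> [-6, -5, -4, 12, 15, 26]


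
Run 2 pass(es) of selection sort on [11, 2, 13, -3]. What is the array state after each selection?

Pass 1: Select minimum -3 at index 3, swap -> [-3, 2, 13, 11]
Pass 2: Select minimum 2 at index 1, swap -> [-3, 2, 13, 11]


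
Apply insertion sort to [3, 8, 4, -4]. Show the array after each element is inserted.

First element 3 is already 'sorted'
Insert 8: shifted 0 elements -> [3, 8, 4, -4]
Insert 4: shifted 1 elements -> [3, 4, 8, -4]
Insert -4: shifted 3 elements -> [-4, 3, 4, 8]


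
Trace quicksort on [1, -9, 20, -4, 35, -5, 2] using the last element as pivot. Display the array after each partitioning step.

Partition 1: pivot=2 at index 4 -> [1, -9, -4, -5, 2, 20, 35]
Partition 2: pivot=-5 at index 1 -> [-9, -5, -4, 1, 2, 20, 35]
Partition 3: pivot=1 at index 3 -> [-9, -5, -4, 1, 2, 20, 35]
Partition 4: pivot=35 at index 6 -> [-9, -5, -4, 1, 2, 20, 35]


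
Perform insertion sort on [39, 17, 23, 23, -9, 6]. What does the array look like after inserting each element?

First element 39 is already 'sorted'
Insert 17: shifted 1 elements -> [17, 39, 23, 23, -9, 6]
Insert 23: shifted 1 elements -> [17, 23, 39, 23, -9, 6]
Insert 23: shifted 1 elements -> [17, 23, 23, 39, -9, 6]
Insert -9: shifted 4 elements -> [-9, 17, 23, 23, 39, 6]
Insert 6: shifted 4 elements -> [-9, 6, 17, 23, 23, 39]


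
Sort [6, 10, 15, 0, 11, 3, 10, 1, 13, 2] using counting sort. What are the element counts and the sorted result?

Count array: [1, 1, 1, 1, 0, 0, 1, 0, 0, 0, 2, 1, 0, 1, 0, 1]
(count[i] = number of elements equal to i)
Cumulative count: [1, 2, 3, 4, 4, 4, 5, 5, 5, 5, 7, 8, 8, 9, 9, 10]
Sorted: [0, 1, 2, 3, 6, 10, 10, 11, 13, 15]


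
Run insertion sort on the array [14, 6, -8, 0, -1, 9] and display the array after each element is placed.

First element 14 is already 'sorted'
Insert 6: shifted 1 elements -> [6, 14, -8, 0, -1, 9]
Insert -8: shifted 2 elements -> [-8, 6, 14, 0, -1, 9]
Insert 0: shifted 2 elements -> [-8, 0, 6, 14, -1, 9]
Insert -1: shifted 3 elements -> [-8, -1, 0, 6, 14, 9]
Insert 9: shifted 1 elements -> [-8, -1, 0, 6, 9, 14]


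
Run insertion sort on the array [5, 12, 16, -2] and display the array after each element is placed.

First element 5 is already 'sorted'
Insert 12: shifted 0 elements -> [5, 12, 16, -2]
Insert 16: shifted 0 elements -> [5, 12, 16, -2]
Insert -2: shifted 3 elements -> [-2, 5, 12, 16]


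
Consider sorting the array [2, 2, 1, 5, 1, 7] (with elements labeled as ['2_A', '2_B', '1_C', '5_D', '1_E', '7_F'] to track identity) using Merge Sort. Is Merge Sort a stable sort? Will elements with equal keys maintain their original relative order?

Trace Merge Sort on the labeled array (the key is the number; the letter only tracks identity):
  Merge [2_B] + [1_C] -> [1_C, 2_B]
  Merge [2_A] + [1_C, 2_B] -> [1_C, 2_A, 2_B]
  Merge [1_E] + [7_F] -> [1_E, 7_F]
  Merge [5_D] + [1_E, 7_F] -> [1_E, 5_D, 7_F]
  Merge [1_C, 2_A, 2_B] + [1_E, 5_D, 7_F] -> [1_C, 1_E, 2_A, 2_B, 5_D, 7_F]
Final order: [1_C, 1_E, 2_A, 2_B, 5_D, 7_F]
Equal keys:
  value 1: originally 1_C, 1_E; after sorting 1_C, 1_E -> order preserved
  value 2: originally 2_A, 2_B; after sorting 2_A, 2_B -> order preserved
All equal keys kept their original relative order. Merge Sort is stable: when the heads of the two halves are equal the merge takes from the left half first.
Answer: Stable
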